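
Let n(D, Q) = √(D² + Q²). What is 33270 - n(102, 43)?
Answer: 33270 - √12253 ≈ 33159.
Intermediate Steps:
33270 - n(102, 43) = 33270 - √(102² + 43²) = 33270 - √(10404 + 1849) = 33270 - √12253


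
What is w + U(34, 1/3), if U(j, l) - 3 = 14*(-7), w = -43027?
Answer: -43122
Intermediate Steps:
U(j, l) = -95 (U(j, l) = 3 + 14*(-7) = 3 - 98 = -95)
w + U(34, 1/3) = -43027 - 95 = -43122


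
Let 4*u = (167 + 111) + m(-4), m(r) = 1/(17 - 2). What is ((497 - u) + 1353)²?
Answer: 11412435241/3600 ≈ 3.1701e+6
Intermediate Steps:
m(r) = 1/15
u = 4171/60 (u = ((167 + 111) + 1/15)/4 = (278 + 1/15)/4 = (¼)*(4171/15) = 4171/60 ≈ 69.517)
((497 - u) + 1353)² = ((497 - 1*4171/60) + 1353)² = ((497 - 4171/60) + 1353)² = (25649/60 + 1353)² = (106829/60)² = 11412435241/3600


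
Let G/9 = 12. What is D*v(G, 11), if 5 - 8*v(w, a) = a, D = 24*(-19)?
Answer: 342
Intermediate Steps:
G = 108 (G = 9*12 = 108)
D = -456
v(w, a) = 5/8 - a/8
D*v(G, 11) = -456*(5/8 - ⅛*11) = -456*(5/8 - 11/8) = -456*(-¾) = 342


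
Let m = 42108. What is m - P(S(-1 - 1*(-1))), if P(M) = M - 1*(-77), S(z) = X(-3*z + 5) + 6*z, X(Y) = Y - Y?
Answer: 42031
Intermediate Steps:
X(Y) = 0
S(z) = 6*z (S(z) = 0 + 6*z = 6*z)
P(M) = 77 + M (P(M) = M + 77 = 77 + M)
m - P(S(-1 - 1*(-1))) = 42108 - (77 + 6*(-1 - 1*(-1))) = 42108 - (77 + 6*(-1 + 1)) = 42108 - (77 + 6*0) = 42108 - (77 + 0) = 42108 - 1*77 = 42108 - 77 = 42031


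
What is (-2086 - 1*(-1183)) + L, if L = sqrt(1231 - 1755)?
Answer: -903 + 2*I*sqrt(131) ≈ -903.0 + 22.891*I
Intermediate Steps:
L = 2*I*sqrt(131) (L = sqrt(-524) = 2*I*sqrt(131) ≈ 22.891*I)
(-2086 - 1*(-1183)) + L = (-2086 - 1*(-1183)) + 2*I*sqrt(131) = (-2086 + 1183) + 2*I*sqrt(131) = -903 + 2*I*sqrt(131)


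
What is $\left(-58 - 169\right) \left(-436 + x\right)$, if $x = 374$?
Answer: $14074$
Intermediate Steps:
$\left(-58 - 169\right) \left(-436 + x\right) = \left(-58 - 169\right) \left(-436 + 374\right) = \left(-227\right) \left(-62\right) = 14074$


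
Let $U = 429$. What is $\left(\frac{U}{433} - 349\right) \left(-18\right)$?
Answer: $\frac{2712384}{433} \approx 6264.2$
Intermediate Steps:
$\left(\frac{U}{433} - 349\right) \left(-18\right) = \left(\frac{429}{433} - 349\right) \left(-18\right) = \left(- \frac{150688}{433}\right) \left(-18\right) = \frac{2712384}{433}$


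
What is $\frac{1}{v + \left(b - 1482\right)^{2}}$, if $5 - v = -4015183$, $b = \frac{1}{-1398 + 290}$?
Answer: $\frac{1227664}{7625652952081} \approx 1.6099 \cdot 10^{-7}$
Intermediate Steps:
$b = - \frac{1}{1108}$ ($b = \frac{1}{-1108} = - \frac{1}{1108} \approx -0.00090253$)
$v = 4015188$ ($v = 5 - -4015183 = 5 + 4015183 = 4015188$)
$\frac{1}{v + \left(b - 1482\right)^{2}} = \frac{1}{4015188 + \left(- \frac{1}{1108} - 1482\right)^{2}} = \frac{1}{4015188 + \left(- \frac{1642057}{1108}\right)^{2}} = \frac{1}{4015188 + \frac{2696351191249}{1227664}} = \frac{1}{\frac{7625652952081}{1227664}} = \frac{1227664}{7625652952081}$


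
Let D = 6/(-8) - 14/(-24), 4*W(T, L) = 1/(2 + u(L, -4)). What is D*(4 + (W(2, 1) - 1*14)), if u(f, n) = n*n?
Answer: 719/432 ≈ 1.6644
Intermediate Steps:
u(f, n) = n²
W(T, L) = 1/72 (W(T, L) = 1/(4*(2 + (-4)²)) = 1/(4*(2 + 16)) = (¼)/18 = (¼)*(1/18) = 1/72)
D = -⅙ (D = 6*(-⅛) - 14*(-1/24) = -¾ + 7/12 = -⅙ ≈ -0.16667)
D*(4 + (W(2, 1) - 1*14)) = -(4 + (1/72 - 1*14))/6 = -(4 + (1/72 - 14))/6 = -(4 - 1007/72)/6 = -⅙*(-719/72) = 719/432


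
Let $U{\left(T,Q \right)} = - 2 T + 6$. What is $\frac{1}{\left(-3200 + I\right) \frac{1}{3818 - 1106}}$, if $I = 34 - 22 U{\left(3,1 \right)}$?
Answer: $- \frac{1356}{1583} \approx -0.8566$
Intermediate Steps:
$U{\left(T,Q \right)} = 6 - 2 T$
$I = 34$ ($I = 34 - 22 \left(6 - 6\right) = 34 - 0 = 34 + 0 = 34$)
$\frac{1}{\left(-3200 + I\right) \frac{1}{3818 - 1106}} = \frac{1}{\left(-3200 + 34\right) \frac{1}{3818 - 1106}} = \frac{1}{\left(-3166\right) \frac{1}{2712}} = \frac{1}{- \frac{1583}{1356}} = - \frac{1356}{1583}$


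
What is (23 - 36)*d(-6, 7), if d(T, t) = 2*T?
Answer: 156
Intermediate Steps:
(23 - 36)*d(-6, 7) = (23 - 36)*(2*(-6)) = -13*(-12) = 156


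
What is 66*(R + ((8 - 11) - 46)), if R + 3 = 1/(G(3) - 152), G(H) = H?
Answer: -511434/149 ≈ -3432.4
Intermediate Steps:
R = -448/149 (R = -3 + 1/(3 - 152) = -3 + 1/(-149) = -3 - 1/149 = -448/149 ≈ -3.0067)
66*(R + ((8 - 11) - 46)) = 66*(-448/149 + ((8 - 11) - 46)) = 66*(-448/149 + (-3 - 46)) = 66*(-448/149 - 49) = 66*(-7749/149) = -511434/149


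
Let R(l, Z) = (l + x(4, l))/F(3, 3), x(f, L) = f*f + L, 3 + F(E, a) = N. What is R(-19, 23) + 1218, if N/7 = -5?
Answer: 23153/19 ≈ 1218.6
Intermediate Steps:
N = -35 (N = 7*(-5) = -35)
F(E, a) = -38 (F(E, a) = -3 - 35 = -38)
x(f, L) = L + f² (x(f, L) = f² + L = L + f²)
R(l, Z) = -8/19 - l/19 (R(l, Z) = (l + (l + 4²))/(-38) = (l + (l + 16))*(-1/38) = (l + (16 + l))*(-1/38) = (16 + 2*l)*(-1/38) = -8/19 - l/19)
R(-19, 23) + 1218 = (-8/19 - 1/19*(-19)) + 1218 = (-8/19 + 1) + 1218 = 11/19 + 1218 = 23153/19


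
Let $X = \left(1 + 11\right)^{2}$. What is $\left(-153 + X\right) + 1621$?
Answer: $1612$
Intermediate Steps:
$X = 144$ ($X = 12^{2} = 144$)
$\left(-153 + X\right) + 1621 = \left(-153 + 144\right) + 1621 = -9 + 1621 = 1612$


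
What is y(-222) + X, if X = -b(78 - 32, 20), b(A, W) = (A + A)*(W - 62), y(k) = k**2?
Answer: 53148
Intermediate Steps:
b(A, W) = 2*A*(-62 + W) (b(A, W) = (2*A)*(-62 + W) = 2*A*(-62 + W))
X = 3864 (X = -2*(78 - 32)*(-62 + 20) = -2*46*(-42) = -1*(-3864) = 3864)
y(-222) + X = (-222)**2 + 3864 = 49284 + 3864 = 53148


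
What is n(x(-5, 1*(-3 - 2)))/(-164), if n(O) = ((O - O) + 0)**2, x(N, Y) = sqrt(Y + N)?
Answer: 0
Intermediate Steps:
x(N, Y) = sqrt(N + Y)
n(O) = 0 (n(O) = (0 + 0)**2 = 0**2 = 0)
n(x(-5, 1*(-3 - 2)))/(-164) = 0/(-164) = 0*(-1/164) = 0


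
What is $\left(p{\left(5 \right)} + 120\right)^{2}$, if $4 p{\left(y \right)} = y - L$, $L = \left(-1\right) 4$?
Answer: $\frac{239121}{16} \approx 14945.0$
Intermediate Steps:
$L = -4$
$p{\left(y \right)} = 1 + \frac{y}{4}$ ($p{\left(y \right)} = \frac{y - -4}{4} = \frac{y + 4}{4} = \frac{4 + y}{4} = 1 + \frac{y}{4}$)
$\left(p{\left(5 \right)} + 120\right)^{2} = \left(\left(1 + \frac{1}{4} \cdot 5\right) + 120\right)^{2} = \left(\left(1 + \frac{5}{4}\right) + 120\right)^{2} = \left(\frac{9}{4} + 120\right)^{2} = \left(\frac{489}{4}\right)^{2} = \frac{239121}{16}$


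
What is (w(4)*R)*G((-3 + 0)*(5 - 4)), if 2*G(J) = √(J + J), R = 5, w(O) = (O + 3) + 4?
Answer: 55*I*√6/2 ≈ 67.361*I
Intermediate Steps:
w(O) = 7 + O (w(O) = (3 + O) + 4 = 7 + O)
G(J) = √2*√J/2 (G(J) = √(J + J)/2 = √(2*J)/2 = (√2*√J)/2 = √2*√J/2)
(w(4)*R)*G((-3 + 0)*(5 - 4)) = ((7 + 4)*5)*(√2*√((-3 + 0)*(5 - 4))/2) = (11*5)*(√2*√(-3*1)/2) = 55*(√2*√(-3)/2) = 55*(√2*(I*√3)/2) = 55*(I*√6/2) = 55*I*√6/2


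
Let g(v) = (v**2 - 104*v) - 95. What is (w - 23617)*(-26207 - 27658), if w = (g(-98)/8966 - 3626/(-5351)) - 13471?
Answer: 95838519832653465/47977066 ≈ 1.9976e+9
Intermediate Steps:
g(v) = -95 + v**2 - 104*v
w = -646161125319/47977066 (w = ((-95 + (-98)**2 - 104*(-98))/8966 - 3626/(-5351)) - 13471 = ((-95 + 9604 + 10192)*(1/8966) - 3626*(-1/5351)) - 13471 = (19701*(1/8966) + 3626/5351) - 13471 = (19701/8966 + 3626/5351) - 13471 = 137930767/47977066 - 13471 = -646161125319/47977066 ≈ -13468.)
(w - 23617)*(-26207 - 27658) = (-646161125319/47977066 - 23617)*(-26207 - 27658) = -1779235493041/47977066*(-53865) = 95838519832653465/47977066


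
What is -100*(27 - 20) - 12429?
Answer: -13129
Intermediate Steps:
-100*(27 - 20) - 12429 = -100*7 - 12429 = -700 - 12429 = -13129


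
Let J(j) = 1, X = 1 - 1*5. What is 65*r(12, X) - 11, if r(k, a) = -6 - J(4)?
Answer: -466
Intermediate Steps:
X = -4 (X = 1 - 5 = -4)
r(k, a) = -7 (r(k, a) = -6 - 1*1 = -6 - 1 = -7)
65*r(12, X) - 11 = 65*(-7) - 11 = -455 - 11 = -466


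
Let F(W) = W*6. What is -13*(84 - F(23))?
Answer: 702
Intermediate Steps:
F(W) = 6*W
-13*(84 - F(23)) = -13*(84 - 6*23) = -13*(84 - 1*138) = -13*(84 - 138) = -13*(-54) = 702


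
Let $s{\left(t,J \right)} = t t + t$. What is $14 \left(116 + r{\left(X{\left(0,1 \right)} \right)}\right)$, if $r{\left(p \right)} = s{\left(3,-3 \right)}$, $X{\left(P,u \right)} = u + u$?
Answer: $1792$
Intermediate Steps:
$s{\left(t,J \right)} = t + t^{2}$ ($s{\left(t,J \right)} = t^{2} + t = t + t^{2}$)
$X{\left(P,u \right)} = 2 u$
$r{\left(p \right)} = 12$ ($r{\left(p \right)} = 3 \left(1 + 3\right) = 3 \cdot 4 = 12$)
$14 \left(116 + r{\left(X{\left(0,1 \right)} \right)}\right) = 14 \left(116 + 12\right) = 14 \cdot 128 = 1792$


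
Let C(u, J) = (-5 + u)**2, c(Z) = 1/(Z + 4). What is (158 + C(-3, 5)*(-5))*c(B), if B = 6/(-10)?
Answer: -810/17 ≈ -47.647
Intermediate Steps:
B = -3/5 (B = 6*(-1/10) = -3/5 ≈ -0.60000)
c(Z) = 1/(4 + Z)
(158 + C(-3, 5)*(-5))*c(B) = (158 + (-5 - 3)**2*(-5))/(4 - 3/5) = (158 + (-8)**2*(-5))/(17/5) = (158 + 64*(-5))*(5/17) = (158 - 320)*(5/17) = -162*5/17 = -810/17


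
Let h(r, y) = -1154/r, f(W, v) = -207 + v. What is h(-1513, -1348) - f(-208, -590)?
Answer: 1207015/1513 ≈ 797.76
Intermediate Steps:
h(-1513, -1348) - f(-208, -590) = -1154/(-1513) - (-207 - 590) = -1154*(-1/1513) - 1*(-797) = 1154/1513 + 797 = 1207015/1513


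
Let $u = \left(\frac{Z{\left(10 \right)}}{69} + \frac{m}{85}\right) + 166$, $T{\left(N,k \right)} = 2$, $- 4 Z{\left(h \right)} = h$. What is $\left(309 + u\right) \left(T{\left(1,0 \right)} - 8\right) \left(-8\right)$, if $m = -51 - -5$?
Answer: $\frac{44519816}{1955} \approx 22772.0$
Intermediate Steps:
$Z{\left(h \right)} = - \frac{h}{4}$
$m = -46$ ($m = -51 + 5 = -46$)
$u = \frac{1940407}{11730}$ ($u = \left(\frac{\left(- \frac{1}{4}\right) 10}{69} - \frac{46}{85}\right) + 166 = \left(\left(- \frac{5}{2}\right) \frac{1}{69} - \frac{46}{85}\right) + 166 = \left(- \frac{5}{138} - \frac{46}{85}\right) + 166 = - \frac{6773}{11730} + 166 = \frac{1940407}{11730} \approx 165.42$)
$\left(309 + u\right) \left(T{\left(1,0 \right)} - 8\right) \left(-8\right) = \left(309 + \frac{1940407}{11730}\right) \left(2 - 8\right) \left(-8\right) = \frac{5564977 \left(\left(-6\right) \left(-8\right)\right)}{11730} = \frac{5564977}{11730} \cdot 48 = \frac{44519816}{1955}$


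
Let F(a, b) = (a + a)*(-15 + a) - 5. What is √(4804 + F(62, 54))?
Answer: √10627 ≈ 103.09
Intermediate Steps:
F(a, b) = -5 + 2*a*(-15 + a) (F(a, b) = (2*a)*(-15 + a) - 5 = 2*a*(-15 + a) - 5 = -5 + 2*a*(-15 + a))
√(4804 + F(62, 54)) = √(4804 + (-5 - 30*62 + 2*62²)) = √(4804 + (-5 - 1860 + 2*3844)) = √(4804 + (-5 - 1860 + 7688)) = √(4804 + 5823) = √10627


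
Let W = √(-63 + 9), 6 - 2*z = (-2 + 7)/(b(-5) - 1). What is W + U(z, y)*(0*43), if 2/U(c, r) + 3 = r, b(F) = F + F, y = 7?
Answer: 3*I*√6 ≈ 7.3485*I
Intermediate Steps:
b(F) = 2*F
z = 71/22 (z = 3 - (-2 + 7)/(2*(2*(-5) - 1)) = 3 - 5/(2*(-10 - 1)) = 3 - 5/(2*(-11)) = 3 - 5*(-1)/(2*11) = 3 - ½*(-5/11) = 3 + 5/22 = 71/22 ≈ 3.2273)
U(c, r) = 2/(-3 + r)
W = 3*I*√6 (W = √(-54) = 3*I*√6 ≈ 7.3485*I)
W + U(z, y)*(0*43) = 3*I*√6 + (2/(-3 + 7))*(0*43) = 3*I*√6 + (2/4)*0 = 3*I*√6 + (2*(¼))*0 = 3*I*√6 + (½)*0 = 3*I*√6 + 0 = 3*I*√6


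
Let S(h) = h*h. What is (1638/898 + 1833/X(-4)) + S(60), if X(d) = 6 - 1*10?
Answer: 5645859/1796 ≈ 3143.6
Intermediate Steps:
X(d) = -4 (X(d) = 6 - 10 = -4)
S(h) = h²
(1638/898 + 1833/X(-4)) + S(60) = (1638/898 + 1833/(-4)) + 60² = (1638*(1/898) + 1833*(-¼)) + 3600 = (819/449 - 1833/4) + 3600 = -819741/1796 + 3600 = 5645859/1796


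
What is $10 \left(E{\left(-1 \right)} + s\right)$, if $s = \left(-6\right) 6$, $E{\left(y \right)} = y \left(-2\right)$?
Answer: $-340$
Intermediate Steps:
$E{\left(y \right)} = - 2 y$
$s = -36$
$10 \left(E{\left(-1 \right)} + s\right) = 10 \left(\left(-2\right) \left(-1\right) - 36\right) = 10 \left(2 - 36\right) = 10 \left(-34\right) = -340$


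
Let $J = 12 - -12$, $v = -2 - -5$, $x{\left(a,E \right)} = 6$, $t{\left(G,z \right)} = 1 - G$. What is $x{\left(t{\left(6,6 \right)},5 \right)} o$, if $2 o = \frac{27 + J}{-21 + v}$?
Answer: $- \frac{17}{2} \approx -8.5$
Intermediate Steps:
$v = 3$ ($v = -2 + 5 = 3$)
$J = 24$ ($J = 12 + 12 = 24$)
$o = - \frac{17}{12}$ ($o = \frac{\left(27 + 24\right) \frac{1}{-21 + 3}}{2} = \frac{51 \frac{1}{-18}}{2} = \frac{51 \left(- \frac{1}{18}\right)}{2} = \frac{1}{2} \left(- \frac{17}{6}\right) = - \frac{17}{12} \approx -1.4167$)
$x{\left(t{\left(6,6 \right)},5 \right)} o = 6 \left(- \frac{17}{12}\right) = - \frac{17}{2}$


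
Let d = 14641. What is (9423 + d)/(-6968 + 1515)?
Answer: -24064/5453 ≈ -4.4130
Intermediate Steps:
(9423 + d)/(-6968 + 1515) = (9423 + 14641)/(-6968 + 1515) = 24064/(-5453) = 24064*(-1/5453) = -24064/5453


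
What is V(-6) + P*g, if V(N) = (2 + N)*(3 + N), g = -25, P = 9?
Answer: -213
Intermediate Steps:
V(-6) + P*g = (6 + (-6)**2 + 5*(-6)) + 9*(-25) = (6 + 36 - 30) - 225 = 12 - 225 = -213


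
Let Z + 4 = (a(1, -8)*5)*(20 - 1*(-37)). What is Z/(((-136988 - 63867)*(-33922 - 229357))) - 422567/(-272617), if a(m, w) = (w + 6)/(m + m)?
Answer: 77320846676518/49883160144385 ≈ 1.5500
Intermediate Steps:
a(m, w) = (6 + w)/(2*m) (a(m, w) = (6 + w)/((2*m)) = (6 + w)*(1/(2*m)) = (6 + w)/(2*m))
Z = -289 (Z = -4 + (((½)*(6 - 8)/1)*5)*(20 - 1*(-37)) = -4 + (((½)*1*(-2))*5)*(20 + 37) = -4 - 1*5*57 = -4 - 5*57 = -4 - 285 = -289)
Z/(((-136988 - 63867)*(-33922 - 229357))) - 422567/(-272617) = -289*1/((-136988 - 63867)*(-33922 - 229357)) - 422567/(-272617) = -289/((-200855*(-263279))) - 422567*(-1/272617) = -289/52880903545 + 422567/272617 = -289*1/52880903545 + 422567/272617 = -1/182978905 + 422567/272617 = 77320846676518/49883160144385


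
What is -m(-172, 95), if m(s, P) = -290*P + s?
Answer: 27722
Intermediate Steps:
m(s, P) = s - 290*P
-m(-172, 95) = -(-172 - 290*95) = -(-172 - 27550) = -1*(-27722) = 27722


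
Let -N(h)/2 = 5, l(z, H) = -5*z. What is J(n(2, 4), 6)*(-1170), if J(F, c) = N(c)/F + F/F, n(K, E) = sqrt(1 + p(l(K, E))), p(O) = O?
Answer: -1170 - 3900*I ≈ -1170.0 - 3900.0*I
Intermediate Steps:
N(h) = -10 (N(h) = -2*5 = -10)
n(K, E) = sqrt(1 - 5*K)
J(F, c) = 1 - 10/F (J(F, c) = -10/F + F/F = -10/F + 1 = 1 - 10/F)
J(n(2, 4), 6)*(-1170) = ((-10 + sqrt(1 - 5*2))/(sqrt(1 - 5*2)))*(-1170) = ((-10 + sqrt(1 - 10))/(sqrt(1 - 10)))*(-1170) = ((-10 + sqrt(-9))/(sqrt(-9)))*(-1170) = ((-10 + 3*I)/((3*I)))*(-1170) = ((-I/3)*(-10 + 3*I))*(-1170) = -I*(-10 + 3*I)/3*(-1170) = 390*I*(-10 + 3*I)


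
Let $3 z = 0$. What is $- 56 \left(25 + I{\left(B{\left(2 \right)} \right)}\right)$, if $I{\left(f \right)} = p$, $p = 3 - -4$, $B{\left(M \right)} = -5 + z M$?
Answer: $-1792$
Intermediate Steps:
$z = 0$ ($z = \frac{1}{3} \cdot 0 = 0$)
$B{\left(M \right)} = -5$ ($B{\left(M \right)} = -5 + 0 M = -5 + 0 = -5$)
$p = 7$ ($p = 3 + 4 = 7$)
$I{\left(f \right)} = 7$
$- 56 \left(25 + I{\left(B{\left(2 \right)} \right)}\right) = - 56 \left(25 + 7\right) = \left(-56\right) 32 = -1792$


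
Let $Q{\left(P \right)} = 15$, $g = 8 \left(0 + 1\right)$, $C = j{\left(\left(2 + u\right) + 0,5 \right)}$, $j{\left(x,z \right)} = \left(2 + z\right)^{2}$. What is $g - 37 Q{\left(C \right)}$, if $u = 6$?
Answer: $-547$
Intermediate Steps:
$C = 49$ ($C = \left(2 + 5\right)^{2} = 7^{2} = 49$)
$g = 8$ ($g = 8 \cdot 1 = 8$)
$g - 37 Q{\left(C \right)} = 8 - 555 = -547$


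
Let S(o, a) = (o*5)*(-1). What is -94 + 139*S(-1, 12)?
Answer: 601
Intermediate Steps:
S(o, a) = -5*o (S(o, a) = (5*o)*(-1) = -5*o)
-94 + 139*S(-1, 12) = -94 + 139*(-5*(-1)) = -94 + 139*5 = -94 + 695 = 601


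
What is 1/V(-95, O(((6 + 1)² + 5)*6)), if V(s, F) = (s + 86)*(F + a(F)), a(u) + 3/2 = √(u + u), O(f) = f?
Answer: -430/1240299 + 8*√2/413433 ≈ -0.00031933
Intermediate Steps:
a(u) = -3/2 + √2*√u (a(u) = -3/2 + √(u + u) = -3/2 + √(2*u) = -3/2 + √2*√u)
V(s, F) = (86 + s)*(-3/2 + F + √2*√F) (V(s, F) = (s + 86)*(F + (-3/2 + √2*√F)) = (86 + s)*(-3/2 + F + √2*√F))
1/V(-95, O(((6 + 1)² + 5)*6)) = 1/(-129 + 86*(((6 + 1)² + 5)*6) - 3/2*(-95) + (((6 + 1)² + 5)*6)*(-95) + 86*√2*√(((6 + 1)² + 5)*6) - 95*√2*√(((6 + 1)² + 5)*6)) = 1/(-129 + 86*((7² + 5)*6) + 285/2 + ((7² + 5)*6)*(-95) + 86*√2*√((7² + 5)*6) - 95*√2*√((7² + 5)*6)) = 1/(-129 + 86*((49 + 5)*6) + 285/2 + ((49 + 5)*6)*(-95) + 86*√2*√((49 + 5)*6) - 95*√2*√((49 + 5)*6)) = 1/(-129 + 86*(54*6) + 285/2 + (54*6)*(-95) + 86*√2*√(54*6) - 95*√2*√(54*6)) = 1/(-129 + 86*324 + 285/2 + 324*(-95) + 86*√2*√324 - 95*√2*√324) = 1/(-129 + 27864 + 285/2 - 30780 + 86*√2*18 - 95*√2*18) = 1/(-129 + 27864 + 285/2 - 30780 + 1548*√2 - 1710*√2) = 1/(-5805/2 - 162*√2)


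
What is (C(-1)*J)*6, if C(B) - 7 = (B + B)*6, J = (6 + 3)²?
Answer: -2430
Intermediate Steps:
J = 81 (J = 9² = 81)
C(B) = 7 + 12*B (C(B) = 7 + (B + B)*6 = 7 + (2*B)*6 = 7 + 12*B)
(C(-1)*J)*6 = ((7 + 12*(-1))*81)*6 = ((7 - 12)*81)*6 = -5*81*6 = -405*6 = -2430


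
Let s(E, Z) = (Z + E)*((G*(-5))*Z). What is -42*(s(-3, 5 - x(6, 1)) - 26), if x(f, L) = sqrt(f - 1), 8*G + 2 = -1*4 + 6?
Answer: 1092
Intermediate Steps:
G = 0 (G = -1/4 + (-1*4 + 6)/8 = -1/4 + (-4 + 6)/8 = -1/4 + (1/8)*2 = -1/4 + 1/4 = 0)
x(f, L) = sqrt(-1 + f)
s(E, Z) = 0 (s(E, Z) = (Z + E)*((0*(-5))*Z) = (E + Z)*(0*Z) = (E + Z)*0 = 0)
-42*(s(-3, 5 - x(6, 1)) - 26) = -42*(0 - 26) = -42*(-26) = 1092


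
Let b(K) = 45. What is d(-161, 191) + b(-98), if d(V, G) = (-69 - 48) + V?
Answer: -233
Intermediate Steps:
d(V, G) = -117 + V
d(-161, 191) + b(-98) = (-117 - 161) + 45 = -278 + 45 = -233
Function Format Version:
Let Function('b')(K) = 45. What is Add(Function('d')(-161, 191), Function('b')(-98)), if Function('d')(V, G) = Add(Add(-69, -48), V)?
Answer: -233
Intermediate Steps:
Function('d')(V, G) = Add(-117, V)
Add(Function('d')(-161, 191), Function('b')(-98)) = Add(Add(-117, -161), 45) = Add(-278, 45) = -233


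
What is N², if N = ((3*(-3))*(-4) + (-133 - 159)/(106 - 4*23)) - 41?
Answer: 32761/49 ≈ 668.59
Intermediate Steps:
N = -181/7 (N = (-9*(-4) - 292/(106 - 92)) - 41 = (36 - 292/14) - 41 = (36 - 292*1/14) - 41 = (36 - 146/7) - 41 = 106/7 - 41 = -181/7 ≈ -25.857)
N² = (-181/7)² = 32761/49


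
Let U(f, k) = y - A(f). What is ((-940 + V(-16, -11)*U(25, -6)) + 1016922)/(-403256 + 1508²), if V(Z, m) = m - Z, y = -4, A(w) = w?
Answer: 1015837/1870808 ≈ 0.54299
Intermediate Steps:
U(f, k) = -4 - f
((-940 + V(-16, -11)*U(25, -6)) + 1016922)/(-403256 + 1508²) = ((-940 + (-11 - 1*(-16))*(-4 - 1*25)) + 1016922)/(-403256 + 1508²) = ((-940 + (-11 + 16)*(-4 - 25)) + 1016922)/(-403256 + 2274064) = ((-940 + 5*(-29)) + 1016922)/1870808 = ((-940 - 145) + 1016922)*(1/1870808) = (-1085 + 1016922)*(1/1870808) = 1015837*(1/1870808) = 1015837/1870808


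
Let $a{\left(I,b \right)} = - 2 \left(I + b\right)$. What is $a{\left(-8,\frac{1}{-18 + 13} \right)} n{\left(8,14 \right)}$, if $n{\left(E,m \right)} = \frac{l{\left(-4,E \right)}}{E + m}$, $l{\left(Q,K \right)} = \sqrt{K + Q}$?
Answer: $\frac{82}{55} \approx 1.4909$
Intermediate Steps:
$n{\left(E,m \right)} = \frac{\sqrt{-4 + E}}{E + m}$ ($n{\left(E,m \right)} = \frac{\sqrt{E - 4}}{E + m} = \frac{\sqrt{-4 + E}}{E + m}$)
$a{\left(I,b \right)} = - 2 I - 2 b$
$a{\left(-8,\frac{1}{-18 + 13} \right)} n{\left(8,14 \right)} = \left(\left(-2\right) \left(-8\right) - \frac{2}{-18 + 13}\right) \frac{\sqrt{-4 + 8}}{8 + 14} = \left(16 - \frac{2}{-5}\right) \frac{\sqrt{4}}{22} = \left(16 - - \frac{2}{5}\right) 2 \cdot \frac{1}{22} = \left(16 + \frac{2}{5}\right) \frac{1}{11} = \frac{82}{5} \cdot \frac{1}{11} = \frac{82}{55}$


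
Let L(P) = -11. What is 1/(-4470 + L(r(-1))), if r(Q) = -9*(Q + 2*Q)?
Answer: -1/4481 ≈ -0.00022316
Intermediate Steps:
r(Q) = -27*Q
1/(-4470 + L(r(-1))) = 1/(-4470 - 11) = 1/(-4481) = -1/4481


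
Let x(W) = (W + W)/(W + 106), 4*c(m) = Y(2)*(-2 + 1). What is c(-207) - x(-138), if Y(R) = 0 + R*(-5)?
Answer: -49/8 ≈ -6.1250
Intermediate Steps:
Y(R) = -5*R (Y(R) = 0 - 5*R = -5*R)
c(m) = 5/2 (c(m) = ((-5*2)*(-2 + 1))/4 = (-10*(-1))/4 = (¼)*10 = 5/2)
x(W) = 2*W/(106 + W) (x(W) = (2*W)/(106 + W) = 2*W/(106 + W))
c(-207) - x(-138) = 5/2 - 2*(-138)/(106 - 138) = 5/2 - 2*(-138)/(-32) = 5/2 - 2*(-138)*(-1)/32 = 5/2 - 1*69/8 = 5/2 - 69/8 = -49/8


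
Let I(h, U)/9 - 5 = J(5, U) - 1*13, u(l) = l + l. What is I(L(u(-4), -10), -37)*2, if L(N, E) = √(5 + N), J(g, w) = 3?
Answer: -90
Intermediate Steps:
u(l) = 2*l
I(h, U) = -45 (I(h, U) = 45 + 9*(3 - 1*13) = 45 + 9*(3 - 13) = 45 + 9*(-10) = 45 - 90 = -45)
I(L(u(-4), -10), -37)*2 = -45*2 = -90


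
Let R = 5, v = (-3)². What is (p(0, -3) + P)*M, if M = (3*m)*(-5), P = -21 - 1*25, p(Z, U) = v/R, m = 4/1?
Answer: 2652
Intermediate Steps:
v = 9
m = 4 (m = 4*1 = 4)
p(Z, U) = 9/5
P = -46 (P = -21 - 25 = -46)
M = -60 (M = (3*4)*(-5) = 12*(-5) = -60)
(p(0, -3) + P)*M = (9/5 - 46)*(-60) = -221/5*(-60) = 2652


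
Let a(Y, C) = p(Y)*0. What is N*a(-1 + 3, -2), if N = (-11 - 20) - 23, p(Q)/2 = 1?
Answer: 0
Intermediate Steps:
p(Q) = 2 (p(Q) = 2*1 = 2)
N = -54 (N = -31 - 23 = -54)
a(Y, C) = 0 (a(Y, C) = 2*0 = 0)
N*a(-1 + 3, -2) = -54*0 = 0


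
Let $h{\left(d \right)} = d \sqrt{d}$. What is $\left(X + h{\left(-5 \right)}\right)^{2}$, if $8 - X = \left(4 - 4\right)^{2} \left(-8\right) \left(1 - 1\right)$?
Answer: $\left(8 - 5 i \sqrt{5}\right)^{2} \approx -61.0 - 178.89 i$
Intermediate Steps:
$h{\left(d \right)} = d^{\frac{3}{2}}$
$X = 8$ ($X = 8 - \left(4 - 4\right)^{2} \left(-8\right) \left(1 - 1\right) = 8 - 0^{2} \left(-8\right) \left(1 - 1\right) = 8 - 0 \left(-8\right) 0 = 8 - 0 \cdot 0 = 8 - 0 = 8 + 0 = 8$)
$\left(X + h{\left(-5 \right)}\right)^{2} = \left(8 + \left(-5\right)^{\frac{3}{2}}\right)^{2} = \left(8 - 5 i \sqrt{5}\right)^{2}$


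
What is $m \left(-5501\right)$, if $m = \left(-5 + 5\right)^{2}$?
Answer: $0$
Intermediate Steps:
$m = 0$ ($m = 0^{2} = 0$)
$m \left(-5501\right) = 0 \left(-5501\right) = 0$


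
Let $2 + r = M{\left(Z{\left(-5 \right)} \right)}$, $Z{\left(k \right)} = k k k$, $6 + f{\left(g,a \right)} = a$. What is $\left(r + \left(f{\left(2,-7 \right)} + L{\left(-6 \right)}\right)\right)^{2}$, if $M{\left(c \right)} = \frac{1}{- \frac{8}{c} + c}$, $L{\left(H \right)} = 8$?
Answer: $\frac{11977989136}{243890689} \approx 49.112$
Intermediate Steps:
$f{\left(g,a \right)} = -6 + a$
$Z{\left(k \right)} = k^{3}$ ($Z{\left(k \right)} = k^{2} k = k^{3}$)
$M{\left(c \right)} = \frac{1}{c - \frac{8}{c}}$
$r = - \frac{31359}{15617}$ ($r = -2 + \frac{\left(-5\right)^{3}}{-8 + \left(\left(-5\right)^{3}\right)^{2}} = -2 - \frac{125}{-8 + \left(-125\right)^{2}} = -2 - \frac{125}{-8 + 15625} = -2 - \frac{125}{15617} = - \frac{31359}{15617} \approx -2.008$)
$\left(r + \left(f{\left(2,-7 \right)} + L{\left(-6 \right)}\right)\right)^{2} = \left(- \frac{31359}{15617} + \left(\left(-6 - 7\right) + 8\right)\right)^{2} = \left(- \frac{31359}{15617} + \left(-13 + 8\right)\right)^{2} = \left(- \frac{31359}{15617} - 5\right)^{2} = \left(- \frac{109444}{15617}\right)^{2} = \frac{11977989136}{243890689}$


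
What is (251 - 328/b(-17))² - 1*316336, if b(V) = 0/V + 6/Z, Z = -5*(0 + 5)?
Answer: 20704585/9 ≈ 2.3005e+6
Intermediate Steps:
Z = -25 (Z = -5*5 = -25)
b(V) = -6/25 (b(V) = 0/V + 6/(-25) = 0 + 6*(-1/25) = 0 - 6/25 = -6/25)
(251 - 328/b(-17))² - 1*316336 = (251 - 328/(-6/25))² - 1*316336 = (251 - 328*(-25/6))² - 316336 = (251 + 4100/3)² - 316336 = (4853/3)² - 316336 = 23551609/9 - 316336 = 20704585/9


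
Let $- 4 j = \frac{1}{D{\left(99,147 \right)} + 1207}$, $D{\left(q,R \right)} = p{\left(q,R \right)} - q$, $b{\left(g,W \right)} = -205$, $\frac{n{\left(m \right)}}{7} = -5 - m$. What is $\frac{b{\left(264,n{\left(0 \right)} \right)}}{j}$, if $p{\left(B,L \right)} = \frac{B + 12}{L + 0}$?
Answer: $\frac{44549780}{49} \approx 9.0918 \cdot 10^{5}$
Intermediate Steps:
$n{\left(m \right)} = -35 - 7 m$ ($n{\left(m \right)} = 7 \left(-5 - m\right) = -35 - 7 m$)
$p{\left(B,L \right)} = \frac{12 + B}{L}$
$D{\left(q,R \right)} = - q + \frac{12 + q}{R}$ ($D{\left(q,R \right)} = \frac{12 + q}{R} - q = - q + \frac{12 + q}{R}$)
$j = - \frac{49}{217316}$ ($j = - \frac{1}{4 \left(\frac{12 + 99 - 147 \cdot 99}{147} + 1207\right)} = - \frac{1}{4 \left(\frac{12 + 99 - 14553}{147} + 1207\right)} = - \frac{1}{4 \left(\frac{1}{147} \left(-14442\right) + 1207\right)} = - \frac{1}{4 \left(- \frac{4814}{49} + 1207\right)} = - \frac{1}{4 \cdot \frac{54329}{49}} = \left(- \frac{1}{4}\right) \frac{49}{54329} = - \frac{49}{217316} \approx -0.00022548$)
$\frac{b{\left(264,n{\left(0 \right)} \right)}}{j} = - \frac{205}{- \frac{49}{217316}} = \left(-205\right) \left(- \frac{217316}{49}\right) = \frac{44549780}{49}$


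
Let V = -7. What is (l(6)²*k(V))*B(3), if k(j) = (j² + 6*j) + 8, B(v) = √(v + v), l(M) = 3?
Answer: 135*√6 ≈ 330.68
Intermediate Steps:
B(v) = √2*√v (B(v) = √(2*v) = √2*√v)
k(j) = 8 + j² + 6*j
(l(6)²*k(V))*B(3) = (3²*(8 + (-7)² + 6*(-7)))*(√2*√3) = (9*(8 + 49 - 42))*√6 = (9*15)*√6 = 135*√6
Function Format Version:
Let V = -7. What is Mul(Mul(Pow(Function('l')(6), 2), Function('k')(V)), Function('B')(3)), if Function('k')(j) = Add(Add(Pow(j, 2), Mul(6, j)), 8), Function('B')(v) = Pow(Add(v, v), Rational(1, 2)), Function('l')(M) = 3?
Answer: Mul(135, Pow(6, Rational(1, 2))) ≈ 330.68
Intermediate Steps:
Function('B')(v) = Mul(Pow(2, Rational(1, 2)), Pow(v, Rational(1, 2))) (Function('B')(v) = Pow(Mul(2, v), Rational(1, 2)) = Mul(Pow(2, Rational(1, 2)), Pow(v, Rational(1, 2))))
Function('k')(j) = Add(8, Pow(j, 2), Mul(6, j))
Mul(Mul(Pow(Function('l')(6), 2), Function('k')(V)), Function('B')(3)) = Mul(Mul(Pow(3, 2), Add(8, Pow(-7, 2), Mul(6, -7))), Mul(Pow(2, Rational(1, 2)), Pow(3, Rational(1, 2)))) = Mul(Mul(9, Add(8, 49, -42)), Pow(6, Rational(1, 2))) = Mul(Mul(9, 15), Pow(6, Rational(1, 2))) = Mul(135, Pow(6, Rational(1, 2)))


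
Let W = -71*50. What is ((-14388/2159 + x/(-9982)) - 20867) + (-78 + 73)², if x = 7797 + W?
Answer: -14494245435/695198 ≈ -20849.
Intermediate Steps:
W = -3550
x = 4247 (x = 7797 - 3550 = 4247)
((-14388/2159 + x/(-9982)) - 20867) + (-78 + 73)² = ((-14388/2159 + 4247/(-9982)) - 20867) + (-78 + 73)² = ((-14388*1/2159 + 4247*(-1/9982)) - 20867) + (-5)² = ((-14388/2159 - 137/322) - 20867) + 25 = (-4928719/695198 - 20867) + 25 = -14511625385/695198 + 25 = -14494245435/695198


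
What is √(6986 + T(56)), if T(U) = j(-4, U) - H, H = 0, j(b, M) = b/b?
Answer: √6987 ≈ 83.588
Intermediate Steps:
j(b, M) = 1
T(U) = 1 (T(U) = 1 - 1*0 = 1 + 0 = 1)
√(6986 + T(56)) = √(6986 + 1) = √6987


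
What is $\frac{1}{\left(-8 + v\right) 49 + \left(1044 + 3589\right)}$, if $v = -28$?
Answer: $\frac{1}{2869} \approx 0.00034855$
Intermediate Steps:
$\frac{1}{\left(-8 + v\right) 49 + \left(1044 + 3589\right)} = \frac{1}{\left(-8 - 28\right) 49 + \left(1044 + 3589\right)} = \frac{1}{\left(-36\right) 49 + 4633} = \frac{1}{-1764 + 4633} = \frac{1}{2869}$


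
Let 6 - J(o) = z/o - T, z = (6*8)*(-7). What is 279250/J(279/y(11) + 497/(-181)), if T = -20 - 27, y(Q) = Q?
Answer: -1571898250/147167 ≈ -10681.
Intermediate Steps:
T = -47
z = -336 (z = 48*(-7) = -336)
J(o) = -41 + 336/o (J(o) = 6 - (-336/o - 1*(-47)) = 6 - (-336/o + 47) = 6 - (47 - 336/o) = 6 + (-47 + 336/o) = -41 + 336/o)
279250/J(279/y(11) + 497/(-181)) = 279250/(-41 + 336/(279/11 + 497/(-181))) = 279250/(-41 + 336/(279*(1/11) + 497*(-1/181))) = 279250/(-41 + 336/(279/11 - 497/181)) = 279250/(-41 + 336/(45032/1991)) = 279250/(-41 + 336*(1991/45032)) = 279250/(-41 + 83622/5629) = 279250/(-147167/5629) = 279250*(-5629/147167) = -1571898250/147167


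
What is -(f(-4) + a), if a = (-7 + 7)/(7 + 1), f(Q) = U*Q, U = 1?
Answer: 4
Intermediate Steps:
f(Q) = Q (f(Q) = 1*Q = Q)
a = 0 (a = 0/8 = 0*(⅛) = 0)
-(f(-4) + a) = -(-4 + 0) = -1*(-4) = 4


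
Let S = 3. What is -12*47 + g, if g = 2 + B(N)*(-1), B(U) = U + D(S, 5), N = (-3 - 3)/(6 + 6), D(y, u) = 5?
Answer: -1133/2 ≈ -566.50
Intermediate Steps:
N = -1/2 (N = -6/12 = -6*1/12 = -1/2 ≈ -0.50000)
B(U) = 5 + U (B(U) = U + 5 = 5 + U)
g = -5/2 (g = 2 + (5 - 1/2)*(-1) = 2 + (9/2)*(-1) = 2 - 9/2 = -5/2 ≈ -2.5000)
-12*47 + g = -12*47 - 5/2 = -564 - 5/2 = -1133/2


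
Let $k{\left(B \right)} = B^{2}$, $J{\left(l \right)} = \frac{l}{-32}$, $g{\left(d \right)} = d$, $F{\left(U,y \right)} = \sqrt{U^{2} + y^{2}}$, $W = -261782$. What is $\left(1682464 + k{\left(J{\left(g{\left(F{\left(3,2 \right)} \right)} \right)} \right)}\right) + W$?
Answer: $\frac{1454778381}{1024} \approx 1.4207 \cdot 10^{6}$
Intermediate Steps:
$J{\left(l \right)} = - \frac{l}{32}$ ($J{\left(l \right)} = l \left(- \frac{1}{32}\right) = - \frac{l}{32}$)
$\left(1682464 + k{\left(J{\left(g{\left(F{\left(3,2 \right)} \right)} \right)} \right)}\right) + W = \left(1682464 + \left(- \frac{\sqrt{3^{2} + 2^{2}}}{32}\right)^{2}\right) - 261782 = \left(1682464 + \left(- \frac{\sqrt{9 + 4}}{32}\right)^{2}\right) - 261782 = \left(1682464 + \left(- \frac{\sqrt{13}}{32}\right)^{2}\right) - 261782 = \left(1682464 + \frac{13}{1024}\right) - 261782 = \frac{1722843149}{1024} - 261782 = \frac{1454778381}{1024}$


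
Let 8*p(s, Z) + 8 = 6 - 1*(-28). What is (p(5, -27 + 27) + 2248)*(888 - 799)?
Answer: 801445/4 ≈ 2.0036e+5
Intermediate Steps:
p(s, Z) = 13/4 (p(s, Z) = -1 + (6 - 1*(-28))/8 = -1 + (6 + 28)/8 = -1 + (⅛)*34 = -1 + 17/4 = 13/4)
(p(5, -27 + 27) + 2248)*(888 - 799) = (13/4 + 2248)*(888 - 799) = (9005/4)*89 = 801445/4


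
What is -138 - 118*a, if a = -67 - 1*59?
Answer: 14730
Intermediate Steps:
a = -126 (a = -67 - 59 = -126)
-138 - 118*a = -138 - 118*(-126) = -138 + 14868 = 14730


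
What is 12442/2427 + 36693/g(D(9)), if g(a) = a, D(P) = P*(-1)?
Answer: -9882437/2427 ≈ -4071.9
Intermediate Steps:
D(P) = -P
12442/2427 + 36693/g(D(9)) = 12442/2427 + 36693/((-1*9)) = 12442*(1/2427) + 36693/(-9) = 12442/2427 + 36693*(-⅑) = 12442/2427 - 4077 = -9882437/2427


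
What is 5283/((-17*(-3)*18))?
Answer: 587/102 ≈ 5.7549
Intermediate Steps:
5283/((-17*(-3)*18)) = 5283/((51*18)) = 5283/918 = 5283*(1/918) = 587/102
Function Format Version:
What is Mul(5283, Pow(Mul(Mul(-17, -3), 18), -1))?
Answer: Rational(587, 102) ≈ 5.7549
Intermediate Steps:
Mul(5283, Pow(Mul(Mul(-17, -3), 18), -1)) = Mul(5283, Pow(Mul(51, 18), -1)) = Mul(5283, Pow(918, -1)) = Mul(5283, Rational(1, 918)) = Rational(587, 102)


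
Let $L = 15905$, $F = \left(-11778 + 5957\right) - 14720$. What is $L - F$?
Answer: $36446$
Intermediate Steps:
$F = -20541$ ($F = -5821 - 14720 = -20541$)
$L - F = 15905 - -20541 = 15905 + 20541 = 36446$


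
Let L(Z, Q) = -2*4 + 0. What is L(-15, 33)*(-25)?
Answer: 200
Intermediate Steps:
L(Z, Q) = -8 (L(Z, Q) = -8 + 0 = -8)
L(-15, 33)*(-25) = -8*(-25) = 200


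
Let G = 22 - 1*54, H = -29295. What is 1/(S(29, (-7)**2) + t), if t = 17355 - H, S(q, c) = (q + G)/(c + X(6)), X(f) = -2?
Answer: 47/2192547 ≈ 2.1436e-5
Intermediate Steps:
G = -32 (G = 22 - 54 = -32)
S(q, c) = (-32 + q)/(-2 + c) (S(q, c) = (q - 32)/(c - 2) = (-32 + q)/(-2 + c))
t = 46650 (t = 17355 - 1*(-29295) = 17355 + 29295 = 46650)
1/(S(29, (-7)**2) + t) = 1/((-32 + 29)/(-2 + (-7)**2) + 46650) = 1/(-3/(-2 + 49) + 46650) = 1/(-3/47 + 46650) = 1/(2192547/47) = 47/2192547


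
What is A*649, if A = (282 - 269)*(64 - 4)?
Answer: 506220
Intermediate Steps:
A = 780 (A = 13*60 = 780)
A*649 = 780*649 = 506220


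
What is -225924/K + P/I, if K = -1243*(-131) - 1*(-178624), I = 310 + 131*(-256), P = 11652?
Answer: -1914201298/1890875047 ≈ -1.0123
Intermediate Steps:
I = -33226 (I = 310 - 33536 = -33226)
K = 341457 (K = 162833 + 178624 = 341457)
-225924/K + P/I = -225924/341457 + 11652/(-33226) = -225924*1/341457 + 11652*(-1/33226) = -75308/113819 - 5826/16613 = -1914201298/1890875047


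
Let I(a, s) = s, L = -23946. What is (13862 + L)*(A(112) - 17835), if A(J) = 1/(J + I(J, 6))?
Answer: 10611035218/59 ≈ 1.7985e+8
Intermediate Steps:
A(J) = 1/(6 + J) (A(J) = 1/(J + 6) = 1/(6 + J))
(13862 + L)*(A(112) - 17835) = (13862 - 23946)*(1/(6 + 112) - 17835) = -10084*(1/118 - 17835) = -10084*(-2104529/118) = 10611035218/59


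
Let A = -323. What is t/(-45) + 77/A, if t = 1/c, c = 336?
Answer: -1164563/4883760 ≈ -0.23846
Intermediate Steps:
t = 1/336 ≈ 0.0029762
t/(-45) + 77/A = (1/336)/(-45) + 77/(-323) = (1/336)*(-1/45) + 77*(-1/323) = -1/15120 - 77/323 = -1164563/4883760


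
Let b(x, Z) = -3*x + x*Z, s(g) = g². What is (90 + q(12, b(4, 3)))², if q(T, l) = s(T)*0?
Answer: 8100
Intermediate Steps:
b(x, Z) = -3*x + Z*x
q(T, l) = 0 (q(T, l) = T²*0 = 0)
(90 + q(12, b(4, 3)))² = (90 + 0)² = 90² = 8100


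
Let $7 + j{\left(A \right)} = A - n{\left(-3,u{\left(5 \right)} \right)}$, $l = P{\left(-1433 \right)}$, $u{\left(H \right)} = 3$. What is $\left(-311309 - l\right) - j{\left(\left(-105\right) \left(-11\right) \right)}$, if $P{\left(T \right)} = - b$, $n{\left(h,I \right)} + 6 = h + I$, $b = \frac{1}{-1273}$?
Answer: $- \frac{397765400}{1273} \approx -3.1246 \cdot 10^{5}$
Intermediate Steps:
$b = - \frac{1}{1273} \approx -0.00078555$
$n{\left(h,I \right)} = -6 + I + h$ ($n{\left(h,I \right)} = -6 + \left(h + I\right) = -6 + \left(I + h\right) = -6 + I + h$)
$P{\left(T \right)} = \frac{1}{1273}$ ($P{\left(T \right)} = \left(-1\right) \left(- \frac{1}{1273}\right) = \frac{1}{1273}$)
$l = \frac{1}{1273} \approx 0.00078555$
$j{\left(A \right)} = -1 + A$ ($j{\left(A \right)} = -7 + \left(A - \left(-6 + 3 - 3\right)\right) = -7 + \left(A - -6\right) = -7 + \left(A + 6\right) = -7 + \left(6 + A\right) = -1 + A$)
$\left(-311309 - l\right) - j{\left(\left(-105\right) \left(-11\right) \right)} = \left(-311309 - \frac{1}{1273}\right) - \left(-1 - -1155\right) = \left(-311309 - \frac{1}{1273}\right) - \left(-1 + 1155\right) = - \frac{396296358}{1273} - 1154 = - \frac{397765400}{1273}$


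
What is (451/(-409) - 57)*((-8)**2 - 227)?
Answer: 3873532/409 ≈ 9470.7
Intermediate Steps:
(451/(-409) - 57)*((-8)**2 - 227) = (451*(-1/409) - 57)*(64 - 227) = (-451/409 - 57)*(-163) = -23764/409*(-163) = 3873532/409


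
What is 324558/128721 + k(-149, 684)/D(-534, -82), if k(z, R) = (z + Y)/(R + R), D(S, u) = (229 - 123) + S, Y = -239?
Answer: 148037345/58696776 ≈ 2.5221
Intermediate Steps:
D(S, u) = 106 + S
k(z, R) = (-239 + z)/(2*R) (k(z, R) = (z - 239)/(R + R) = (-239 + z)/((2*R)) = (-239 + z)*(1/(2*R)) = (-239 + z)/(2*R))
324558/128721 + k(-149, 684)/D(-534, -82) = 324558/128721 + ((½)*(-239 - 149)/684)/(106 - 534) = 324558*(1/128721) + ((½)*(1/684)*(-388))/(-428) = 108186/42907 - 97/342*(-1/428) = 108186/42907 + 97/146376 = 148037345/58696776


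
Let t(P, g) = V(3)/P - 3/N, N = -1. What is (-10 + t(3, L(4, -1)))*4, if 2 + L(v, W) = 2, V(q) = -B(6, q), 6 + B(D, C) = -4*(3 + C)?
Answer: 12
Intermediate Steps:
B(D, C) = -18 - 4*C (B(D, C) = -6 - 4*(3 + C) = -6 + (-12 - 4*C) = -18 - 4*C)
V(q) = 18 + 4*q (V(q) = -(-18 - 4*q) = 18 + 4*q)
L(v, W) = 0 (L(v, W) = -2 + 2 = 0)
t(P, g) = 3 + 30/P (t(P, g) = (18 + 4*3)/P - 3/(-1) = (18 + 12)/P - 3*(-1) = 30/P + 3 = 3 + 30/P)
(-10 + t(3, L(4, -1)))*4 = (-10 + (3 + 30/3))*4 = (-10 + (3 + 30*(1/3)))*4 = (-10 + (3 + 10))*4 = (-10 + 13)*4 = 3*4 = 12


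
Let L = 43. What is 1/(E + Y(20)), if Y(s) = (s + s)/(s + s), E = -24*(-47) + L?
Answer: 1/1172 ≈ 0.00085324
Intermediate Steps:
E = 1171 (E = -24*(-47) + 43 = 1128 + 43 = 1171)
Y(s) = 1 (Y(s) = (2*s)/((2*s)) = (2*s)*(1/(2*s)) = 1)
1/(E + Y(20)) = 1/(1171 + 1) = 1/1172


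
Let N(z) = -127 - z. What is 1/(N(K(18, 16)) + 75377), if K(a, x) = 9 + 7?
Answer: 1/75234 ≈ 1.3292e-5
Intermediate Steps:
K(a, x) = 16
1/(N(K(18, 16)) + 75377) = 1/((-127 - 1*16) + 75377) = 1/((-127 - 16) + 75377) = 1/(-143 + 75377) = 1/75234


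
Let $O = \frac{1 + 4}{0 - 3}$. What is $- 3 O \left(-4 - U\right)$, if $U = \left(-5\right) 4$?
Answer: $80$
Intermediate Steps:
$U = -20$
$O = - \frac{5}{3}$ ($O = \frac{5}{-3} = 5 \left(- \frac{1}{3}\right) = - \frac{5}{3} \approx -1.6667$)
$- 3 O \left(-4 - U\right) = \left(-3\right) \left(- \frac{5}{3}\right) \left(-4 - -20\right) = 5 \left(-4 + 20\right) = 5 \cdot 16 = 80$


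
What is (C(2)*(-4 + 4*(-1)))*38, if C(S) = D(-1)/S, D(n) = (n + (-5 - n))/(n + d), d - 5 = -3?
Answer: 760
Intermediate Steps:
d = 2 (d = 5 - 3 = 2)
D(n) = -5/(2 + n) (D(n) = (n + (-5 - n))/(n + 2) = -5/(2 + n))
C(S) = -5/S (C(S) = (-5/(2 - 1))/S = (-5/1)/S = (-5*1)/S = -5/S)
(C(2)*(-4 + 4*(-1)))*38 = ((-5/2)*(-4 + 4*(-1)))*38 = ((-5*½)*(-4 - 4))*38 = -5/2*(-8)*38 = 20*38 = 760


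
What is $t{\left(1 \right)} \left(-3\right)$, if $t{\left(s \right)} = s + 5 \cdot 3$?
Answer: $-48$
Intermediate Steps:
$t{\left(s \right)} = 15 + s$ ($t{\left(s \right)} = s + 15 = 15 + s$)
$t{\left(1 \right)} \left(-3\right) = \left(15 + 1\right) \left(-3\right) = 16 \left(-3\right) = -48$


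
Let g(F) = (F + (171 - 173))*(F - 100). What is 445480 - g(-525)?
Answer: 116105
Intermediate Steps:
g(F) = (-100 + F)*(-2 + F) (g(F) = (F - 2)*(-100 + F) = (-2 + F)*(-100 + F) = (-100 + F)*(-2 + F))
445480 - g(-525) = 445480 - (200 + (-525)² - 102*(-525)) = 445480 - (200 + 275625 + 53550) = 445480 - 1*329375 = 445480 - 329375 = 116105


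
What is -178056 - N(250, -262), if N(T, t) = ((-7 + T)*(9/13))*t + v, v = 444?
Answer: -1747506/13 ≈ -1.3442e+5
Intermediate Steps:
N(T, t) = 444 + t*(-63/13 + 9*T/13) (N(T, t) = ((-7 + T)*(9/13))*t + 444 = (-63/13 + 9*T/13)*t + 444 = t*(-63/13 + 9*T/13) + 444 = 444 + t*(-63/13 + 9*T/13))
-178056 - N(250, -262) = -178056 - (444 - 63/13*(-262) + (9/13)*250*(-262)) = -178056 - (444 + 16506/13 - 589500/13) = -178056 - 1*(-567222/13) = -178056 + 567222/13 = -1747506/13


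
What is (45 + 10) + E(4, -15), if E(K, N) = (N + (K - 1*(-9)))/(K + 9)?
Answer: 713/13 ≈ 54.846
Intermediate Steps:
E(K, N) = (9 + K + N)/(9 + K) (E(K, N) = (N + (K + 9))/(9 + K) = (N + (9 + K))/(9 + K) = (9 + K + N)/(9 + K))
(45 + 10) + E(4, -15) = (45 + 10) + (9 + 4 - 15)/(9 + 4) = 55 - 2/13 = 713/13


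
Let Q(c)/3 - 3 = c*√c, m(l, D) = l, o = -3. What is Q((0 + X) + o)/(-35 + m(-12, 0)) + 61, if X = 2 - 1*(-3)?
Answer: 2858/47 - 6*√2/47 ≈ 60.628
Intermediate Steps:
X = 5 (X = 2 + 3 = 5)
Q(c) = 9 + 3*c^(3/2) (Q(c) = 9 + 3*(c*√c) = 9 + 3*c^(3/2))
Q((0 + X) + o)/(-35 + m(-12, 0)) + 61 = (9 + 3*((0 + 5) - 3)^(3/2))/(-35 - 12) + 61 = (9 + 3*(5 - 3)^(3/2))/(-47) + 61 = (9 + 3*2^(3/2))*(-1/47) + 61 = (9 + 3*(2*√2))*(-1/47) + 61 = (9 + 6*√2)*(-1/47) + 61 = (-9/47 - 6*√2/47) + 61 = 2858/47 - 6*√2/47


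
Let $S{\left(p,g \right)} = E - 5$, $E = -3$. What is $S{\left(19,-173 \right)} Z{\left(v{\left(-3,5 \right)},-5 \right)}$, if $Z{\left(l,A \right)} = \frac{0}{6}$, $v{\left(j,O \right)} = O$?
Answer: $0$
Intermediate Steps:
$Z{\left(l,A \right)} = 0$ ($Z{\left(l,A \right)} = 0 \cdot \frac{1}{6} = 0$)
$S{\left(p,g \right)} = -8$ ($S{\left(p,g \right)} = -3 - 5 = -8$)
$S{\left(19,-173 \right)} Z{\left(v{\left(-3,5 \right)},-5 \right)} = \left(-8\right) 0 = 0$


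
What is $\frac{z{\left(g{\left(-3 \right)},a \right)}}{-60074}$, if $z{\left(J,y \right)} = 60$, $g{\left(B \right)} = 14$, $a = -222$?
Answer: $- \frac{30}{30037} \approx -0.00099877$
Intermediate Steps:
$\frac{z{\left(g{\left(-3 \right)},a \right)}}{-60074} = \frac{60}{-60074} = 60 \left(- \frac{1}{60074}\right) = - \frac{30}{30037}$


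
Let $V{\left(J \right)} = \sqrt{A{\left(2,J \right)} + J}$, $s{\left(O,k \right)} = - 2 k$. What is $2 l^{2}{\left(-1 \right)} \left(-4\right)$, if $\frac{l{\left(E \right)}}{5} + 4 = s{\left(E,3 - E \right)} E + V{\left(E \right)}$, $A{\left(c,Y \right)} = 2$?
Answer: $-5000$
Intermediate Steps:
$V{\left(J \right)} = \sqrt{2 + J}$
$l{\left(E \right)} = -20 + 5 \sqrt{2 + E} + 5 E \left(-6 + 2 E\right)$ ($l{\left(E \right)} = -20 + 5 \left(- 2 \left(3 - E\right) E + \sqrt{2 + E}\right) = -20 + 5 \left(\left(-6 + 2 E\right) E + \sqrt{2 + E}\right) = -20 + 5 \left(E \left(-6 + 2 E\right) + \sqrt{2 + E}\right) = -20 + 5 \left(\sqrt{2 + E} + E \left(-6 + 2 E\right)\right) = -20 + \left(5 \sqrt{2 + E} + 5 E \left(-6 + 2 E\right)\right) = -20 + 5 \sqrt{2 + E} + 5 E \left(-6 + 2 E\right)$)
$2 l^{2}{\left(-1 \right)} \left(-4\right) = 2 \left(-20 + 5 \sqrt{2 - 1} + 10 \left(-1\right) \left(-3 - 1\right)\right)^{2} \left(-4\right) = 2 \left(-20 + 5 \sqrt{1} + 10 \left(-1\right) \left(-4\right)\right)^{2} \left(-4\right) = 2 \left(-20 + 5 \cdot 1 + 40\right)^{2} \left(-4\right) = 2 \left(-20 + 5 + 40\right)^{2} \left(-4\right) = 2 \cdot 25^{2} \left(-4\right) = 2 \cdot 625 \left(-4\right) = 1250 \left(-4\right) = -5000$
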